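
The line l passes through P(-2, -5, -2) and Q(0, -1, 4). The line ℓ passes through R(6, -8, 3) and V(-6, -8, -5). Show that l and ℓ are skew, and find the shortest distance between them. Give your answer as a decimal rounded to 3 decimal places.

A direction vector for l is Q − P = (2, 4, 6).
A direction vector for ℓ is V − R = (-12, 0, -8).
Common perpendicular direction n = (2, 4, 6) × (-12, 0, -8) = (-32, -56, 48).
With w = (6, -8, 3) − (-2, -5, -2) = (8, -3, 5), w · n = 152.
Since n ≠ 0 the lines are not parallel, and w · n = 152 ≠ 0 so they do not intersect; hence they are skew.
Distance = |w · n| / |n| = |152| / √6464 ≈ 1.891.

1.891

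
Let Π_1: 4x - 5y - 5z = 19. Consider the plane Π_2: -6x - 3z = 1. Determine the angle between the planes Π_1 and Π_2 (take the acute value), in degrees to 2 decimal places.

cos θ = |n₁·n₂| / (|n₁||n₂|) = |-9| / (√66 · √45).
θ = arccos(0.16514) ≈ 80.49°.

80.49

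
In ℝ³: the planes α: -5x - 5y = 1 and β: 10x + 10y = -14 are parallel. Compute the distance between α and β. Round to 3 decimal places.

0.849

Rescale β by 1/(-2): -5x - 5y = 7. Then distance = |1 − 7| / √50 ≈ 0.849.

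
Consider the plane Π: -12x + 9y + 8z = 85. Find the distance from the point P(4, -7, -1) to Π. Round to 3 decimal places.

12.000

n·P − d = (-12)·(4) + (9)·(-7) + (8)·(-1) − 85 = -204; |n| = √289.
Distance = |-204| / √289 = 204/√289 ≈ 12.000.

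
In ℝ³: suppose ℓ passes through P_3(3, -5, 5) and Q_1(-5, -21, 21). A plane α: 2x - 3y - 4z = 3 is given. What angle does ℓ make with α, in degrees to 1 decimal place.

A direction vector for ℓ is Q_1 − P_3 = (-8, -16, 16).
sin θ = |n·v| / (|n||v|) = |-32| / (√29 · √576) = 0.24759.
θ ≈ 14.3°.

14.3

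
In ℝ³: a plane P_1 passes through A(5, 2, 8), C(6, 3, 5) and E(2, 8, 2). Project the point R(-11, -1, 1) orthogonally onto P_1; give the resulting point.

(-3, 9, 7)

AC = (1, 1, -3), AE = (-3, 6, -6); a normal to P_1 is AC × AE = (12, 15, 9).
Using A: P_1 has equation 12x + 15y + 9z = 162.
Foot = R − λn with λ = (n·R − d)/|n|² = (-138 − 162)/450 = -2/3.
Foot = (-11, -1, 1) − (-2/3)·(12, 15, 9) = (-3, 9, 7).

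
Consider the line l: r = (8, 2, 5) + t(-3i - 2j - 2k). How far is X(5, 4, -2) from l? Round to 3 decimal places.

6.385

Taking (8, 2, 5) on l with direction v = (-3, -2, -2): w = X − (8, 2, 5) = (-3, 2, -7), and w × v = (-18, 15, 12).
Distance = |w × v| / |v| = √693 / √17 ≈ 6.385.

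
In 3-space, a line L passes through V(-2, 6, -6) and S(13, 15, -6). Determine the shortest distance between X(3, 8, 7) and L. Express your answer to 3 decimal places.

13.028

A direction vector for L is S − V = (15, 9, 0).
Taking (-2, 6, -6) on L with direction v = (15, 9, 0): w = X − (-2, 6, -6) = (5, 2, 13), and w × v = (-117, 195, 15).
Distance = |w × v| / |v| = √51939 / √306 ≈ 13.028.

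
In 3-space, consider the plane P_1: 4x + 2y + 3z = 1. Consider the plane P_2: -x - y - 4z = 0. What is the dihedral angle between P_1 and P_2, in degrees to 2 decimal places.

38.02

cos θ = |n₁·n₂| / (|n₁||n₂|) = |-18| / (√29 · √18).
θ = arccos(0.78784) ≈ 38.02°.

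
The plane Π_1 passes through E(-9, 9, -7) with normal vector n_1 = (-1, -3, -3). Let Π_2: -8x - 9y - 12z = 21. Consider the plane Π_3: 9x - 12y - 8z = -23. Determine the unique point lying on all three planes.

Π_1: n_1·r = n_1·E gives -x - 3y - 3z = 3.
Solving the 3×3 linear system -x - 3y - 3z = 3, -8x - 9y - 12z = 21, 9x - 12y - 8z = -23 (e.g. by elimination or Cramer's rule, determinant = 57) gives (-3, -1, 1).

(-3, -1, 1)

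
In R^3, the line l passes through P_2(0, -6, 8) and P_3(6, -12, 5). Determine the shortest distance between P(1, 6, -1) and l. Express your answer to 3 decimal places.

A direction vector for l is P_3 − P_2 = (6, -6, -3).
Taking (0, -6, 8) on l with direction v = (6, -6, -3): w = P − (0, -6, 8) = (1, 12, -9), and w × v = (-90, -51, -78).
Distance = |w × v| / |v| = √16785 / √81 ≈ 14.395.

14.395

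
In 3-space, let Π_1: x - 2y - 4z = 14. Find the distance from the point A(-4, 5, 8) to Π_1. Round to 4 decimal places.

n·A − d = (1)·(-4) + (-2)·(5) + (-4)·(8) − 14 = -60; |n| = √21.
Distance = |-60| / √21 = 60/√21 ≈ 13.0931.

13.0931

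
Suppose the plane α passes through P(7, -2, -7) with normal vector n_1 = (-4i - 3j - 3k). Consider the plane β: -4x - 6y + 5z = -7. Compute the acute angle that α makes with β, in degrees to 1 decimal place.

α: n_1·r = n_1·P gives -4x - 3y - 3z = -1.
cos θ = |n₁·n₂| / (|n₁||n₂|) = |19| / (√34 · √77).
θ = arccos(0.37134) ≈ 68.2°.

68.2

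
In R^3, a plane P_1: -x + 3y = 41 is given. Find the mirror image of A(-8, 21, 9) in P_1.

λ = (n·A − d)/|n|² = (71 − 41)/10 = 3.
Reflection = A − 2λn = (-8, 21, 9) − 6·(-1, 3, 0) = (-2, 3, 9).

(-2, 3, 9)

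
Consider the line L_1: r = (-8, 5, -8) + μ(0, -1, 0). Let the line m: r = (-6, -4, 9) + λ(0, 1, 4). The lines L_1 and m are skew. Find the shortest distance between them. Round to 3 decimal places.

Common perpendicular direction n = (0, -1, 0) × (0, 1, 4) = (-4, 0, 0).
With w = (-6, -4, 9) − (-8, 5, -8) = (2, -9, 17), w · n = -8.
Distance = |w · n| / |n| = |-8| / √16 ≈ 2.000.

2.000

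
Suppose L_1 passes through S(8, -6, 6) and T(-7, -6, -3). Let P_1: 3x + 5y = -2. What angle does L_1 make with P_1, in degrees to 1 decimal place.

A direction vector for L_1 is T − S = (-15, 0, -9).
sin θ = |n·v| / (|n||v|) = |-45| / (√34 · √306) = 0.44118.
θ ≈ 26.2°.

26.2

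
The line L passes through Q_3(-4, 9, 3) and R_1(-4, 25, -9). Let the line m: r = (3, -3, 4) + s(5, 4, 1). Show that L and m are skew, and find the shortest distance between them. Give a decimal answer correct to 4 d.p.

9.1639

A direction vector for L is R_1 − Q_3 = (0, 16, -12).
Common perpendicular direction n = (0, 16, -12) × (5, 4, 1) = (64, -60, -80).
With w = (3, -3, 4) − (-4, 9, 3) = (7, -12, 1), w · n = 1088.
Since n ≠ 0 the lines are not parallel, and w · n = 1088 ≠ 0 so they do not intersect; hence they are skew.
Distance = |w · n| / |n| = |1088| / √14096 ≈ 9.1639.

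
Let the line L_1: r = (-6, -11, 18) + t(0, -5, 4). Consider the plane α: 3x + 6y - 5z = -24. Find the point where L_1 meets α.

(-6, 4, 6)

Substitute r = (-6, -11, 18) + t(0, -5, 4) into the plane: -174 + (-50)t = -24, so t = -3.
Intersection: (-6, -11, 18) + (-3)·(0, -5, 4) = (-6, 4, 6).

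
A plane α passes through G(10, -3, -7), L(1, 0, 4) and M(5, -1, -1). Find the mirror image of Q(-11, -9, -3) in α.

GL = (-9, 3, 11), GM = (-5, 2, 6); a normal to α is GL × GM = (-4, -1, -3).
Using G: α has equation -4x - y - 3z = -16.
λ = (n·Q − d)/|n|² = (62 − (-16))/26 = 3.
Reflection = Q − 2λn = (-11, -9, -3) − 6·(-4, -1, -3) = (13, -3, 15).

(13, -3, 15)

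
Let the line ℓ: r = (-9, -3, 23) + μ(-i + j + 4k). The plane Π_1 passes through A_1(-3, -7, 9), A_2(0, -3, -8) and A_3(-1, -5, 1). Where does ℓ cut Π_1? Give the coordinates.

A_1A_2 = (3, 4, -17), A_1A_3 = (2, 2, -8); a normal to Π_1 is A_1A_2 × A_1A_3 = (2, -10, -2).
Using A_1: Π_1 has equation 2x - 10y - 2z = 46.
Substitute r = (-9, -3, 23) + t(-1, 1, 4) into the plane: -34 + (-20)t = 46, so t = -4.
Intersection: (-9, -3, 23) + (-4)·(-1, 1, 4) = (-5, -7, 7).

(-5, -7, 7)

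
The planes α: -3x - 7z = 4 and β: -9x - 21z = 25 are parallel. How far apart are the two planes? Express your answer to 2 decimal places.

Rescale β by 1/3: -3x - 7z = 25/3. Then distance = |4 − (25/3)| / √58 ≈ 0.57.

0.57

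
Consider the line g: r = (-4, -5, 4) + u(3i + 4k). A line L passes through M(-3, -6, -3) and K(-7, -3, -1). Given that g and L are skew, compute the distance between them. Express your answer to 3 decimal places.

A direction vector for L is K − M = (-4, 3, 2).
Common perpendicular direction n = (3, 0, 4) × (-4, 3, 2) = (-12, -22, 9).
With w = (-3, -6, -3) − (-4, -5, 4) = (1, -1, -7), w · n = -53.
Distance = |w · n| / |n| = |-53| / √709 ≈ 1.990.

1.990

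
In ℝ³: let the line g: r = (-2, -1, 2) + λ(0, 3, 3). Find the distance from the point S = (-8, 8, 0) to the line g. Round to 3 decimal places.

Taking (-2, -1, 2) on g with direction v = (0, 3, 3): w = S − (-2, -1, 2) = (-6, 9, -2), and w × v = (33, 18, -18).
Distance = |w × v| / |v| = √1737 / √18 ≈ 9.823.

9.823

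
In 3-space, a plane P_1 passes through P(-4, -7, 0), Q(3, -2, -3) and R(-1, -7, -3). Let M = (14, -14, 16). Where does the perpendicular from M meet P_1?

(-1, -2, 1)

PQ = (7, 5, -3), PR = (3, 0, -3); a normal to P_1 is PQ × PR = (-15, 12, -15).
Using P: P_1 has equation -15x + 12y - 15z = -24.
Foot = M − λn with λ = (n·M − d)/|n|² = (-618 − (-24))/594 = -1.
Foot = (14, -14, 16) − (-1)·(-15, 12, -15) = (-1, -2, 1).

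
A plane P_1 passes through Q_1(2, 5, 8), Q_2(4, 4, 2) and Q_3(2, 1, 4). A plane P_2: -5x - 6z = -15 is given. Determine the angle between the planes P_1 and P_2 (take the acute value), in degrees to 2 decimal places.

34.45

Q_1Q_2 = (2, -1, -6), Q_1Q_3 = (0, -4, -4); a normal to P_1 is Q_1Q_2 × Q_1Q_3 = (-20, 8, -8).
Using Q_1: P_1 has equation -20x + 8y - 8z = -64.
cos θ = |n₁·n₂| / (|n₁||n₂|) = |148| / (√528 · √61).
θ = arccos(0.82467) ≈ 34.45°.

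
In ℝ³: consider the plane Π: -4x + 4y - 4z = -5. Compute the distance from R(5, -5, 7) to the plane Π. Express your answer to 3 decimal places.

n·R − d = (-4)·(5) + (4)·(-5) + (-4)·(7) − (-5) = -63; |n| = √48.
Distance = |-63| / √48 = 63/√48 ≈ 9.093.

9.093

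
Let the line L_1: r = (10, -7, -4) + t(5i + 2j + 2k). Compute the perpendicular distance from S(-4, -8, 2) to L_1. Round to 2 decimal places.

Taking (10, -7, -4) on L_1 with direction v = (5, 2, 2): w = S − (10, -7, -4) = (-14, -1, 6), and w × v = (-14, 58, -23).
Distance = |w × v| / |v| = √4089 / √33 ≈ 11.13.

11.13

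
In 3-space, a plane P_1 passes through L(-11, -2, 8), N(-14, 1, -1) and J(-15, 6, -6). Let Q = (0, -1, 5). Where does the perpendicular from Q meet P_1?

(-10, 1, 9)

LN = (-3, 3, -9), LJ = (-4, 8, -14); a normal to P_1 is LN × LJ = (30, -6, -12).
Using L: P_1 has equation 30x - 6y - 12z = -414.
Foot = Q − λn with λ = (n·Q − d)/|n|² = (-54 − (-414))/1080 = 1/3.
Foot = (0, -1, 5) − (1/3)·(30, -6, -12) = (-10, 1, 9).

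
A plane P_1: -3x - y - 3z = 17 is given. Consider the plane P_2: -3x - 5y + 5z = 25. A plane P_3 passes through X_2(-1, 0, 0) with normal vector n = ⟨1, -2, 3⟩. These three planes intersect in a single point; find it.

(-5, -2, 0)

P_3: n·r = n·X_2 gives x - 2y + 3z = -1.
Solving the 3×3 linear system -3x - y - 3z = 17, -3x - 5y + 5z = 25, x - 2y + 3z = -1 (e.g. by elimination or Cramer's rule, determinant = -32) gives (-5, -2, 0).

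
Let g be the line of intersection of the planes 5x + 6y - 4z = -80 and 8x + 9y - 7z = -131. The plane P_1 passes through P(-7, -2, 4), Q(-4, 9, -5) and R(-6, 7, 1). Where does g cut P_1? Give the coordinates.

Direction of g: (5, 6, -4) × (8, 9, -7) = (-6, 3, -3).
A point on g: solving the two plane equations with x = -16 gives (-16, 2, 3).
PQ = (3, 11, -9), PR = (1, 9, -3); a normal to P_1 is PQ × PR = (48, 0, 16).
Using P: P_1 has equation 48x + 16z = -272.
Substitute r = (-16, 2, 3) + t(-6, 3, -3) into the plane: -720 + (-336)t = -272, so t = -4/3.
Intersection: (-16, 2, 3) + (-4/3)·(-6, 3, -3) = (-8, -2, 7).

(-8, -2, 7)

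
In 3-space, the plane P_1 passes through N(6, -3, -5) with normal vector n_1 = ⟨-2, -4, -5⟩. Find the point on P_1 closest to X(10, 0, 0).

(8, -4, -5)

P_1: n_1·r = n_1·N gives -2x - 4y - 5z = 25.
Foot = X − λn with λ = (n·X − d)/|n|² = (-20 − 25)/45 = -1.
Foot = (10, 0, 0) − (-1)·(-2, -4, -5) = (8, -4, -5).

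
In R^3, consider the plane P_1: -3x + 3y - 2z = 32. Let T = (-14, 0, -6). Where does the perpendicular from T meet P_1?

(-11, -3, -4)

Foot = T − λn with λ = (n·T − d)/|n|² = (54 − 32)/22 = 1.
Foot = (-14, 0, -6) − 1·(-3, 3, -2) = (-11, -3, -4).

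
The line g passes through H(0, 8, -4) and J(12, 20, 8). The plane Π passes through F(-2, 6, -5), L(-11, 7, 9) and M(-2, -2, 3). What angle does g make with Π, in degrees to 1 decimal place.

75.6

A direction vector for g is J − H = (12, 12, 12).
FL = (-9, 1, 14), FM = (0, -8, 8); a normal to Π is FL × FM = (120, 72, 72).
Using F: Π has equation 120x + 72y + 72z = -168.
sin θ = |n·v| / (|n||v|) = |3168| / (√24768 · √432) = 0.96850.
θ ≈ 75.6°.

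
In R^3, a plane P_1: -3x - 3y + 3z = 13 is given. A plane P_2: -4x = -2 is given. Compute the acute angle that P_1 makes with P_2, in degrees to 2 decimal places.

54.74

cos θ = |n₁·n₂| / (|n₁||n₂|) = |12| / (√27 · √16).
θ = arccos(0.57735) ≈ 54.74°.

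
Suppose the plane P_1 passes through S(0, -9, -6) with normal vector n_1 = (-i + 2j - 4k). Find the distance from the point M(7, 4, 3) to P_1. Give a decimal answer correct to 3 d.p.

P_1: n_1·r = n_1·S gives -x + 2y - 4z = 6.
n·M − d = (-1)·(7) + (2)·(4) + (-4)·(3) − 6 = -17; |n| = √21.
Distance = |-17| / √21 = 17/√21 ≈ 3.710.

3.710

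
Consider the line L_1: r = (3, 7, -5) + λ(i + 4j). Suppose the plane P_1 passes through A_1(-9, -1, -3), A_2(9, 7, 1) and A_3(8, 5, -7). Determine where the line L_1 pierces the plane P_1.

A_1A_2 = (18, 8, 4), A_1A_3 = (17, 6, -4); a normal to P_1 is A_1A_2 × A_1A_3 = (-56, 140, -28).
Using A_1: P_1 has equation -56x + 140y - 28z = 448.
Substitute r = (3, 7, -5) + t(1, 4, 0) into the plane: 952 + 504t = 448, so t = -1.
Intersection: (3, 7, -5) + (-1)·(1, 4, 0) = (2, 3, -5).

(2, 3, -5)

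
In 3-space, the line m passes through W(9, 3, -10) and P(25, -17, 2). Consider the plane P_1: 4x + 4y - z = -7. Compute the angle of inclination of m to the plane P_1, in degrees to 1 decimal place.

9.9

A direction vector for m is P − W = (16, -20, 12).
sin θ = |n·v| / (|n||v|) = |-28| / (√33 · √800) = 0.17233.
θ ≈ 9.9°.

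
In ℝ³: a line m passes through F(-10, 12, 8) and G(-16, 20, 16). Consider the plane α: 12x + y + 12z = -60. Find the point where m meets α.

A direction vector for m is G − F = (-6, 8, 8).
Substitute r = (-10, 12, 8) + t(-6, 8, 8) into the plane: -12 + 32t = -60, so t = -3/2.
Intersection: (-10, 12, 8) + (-3/2)·(-6, 8, 8) = (-1, 0, -4).

(-1, 0, -4)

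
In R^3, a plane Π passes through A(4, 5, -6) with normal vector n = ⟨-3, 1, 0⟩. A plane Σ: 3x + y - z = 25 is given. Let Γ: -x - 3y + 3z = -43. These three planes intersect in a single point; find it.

Π: n·r = n·A gives -3x + y = -7.
Solving the 3×3 linear system -3x + y = -7, 3x + y - z = 25, -x - 3y + 3z = -43 (e.g. by elimination or Cramer's rule, determinant = -8) gives (4, 5, -8).

(4, 5, -8)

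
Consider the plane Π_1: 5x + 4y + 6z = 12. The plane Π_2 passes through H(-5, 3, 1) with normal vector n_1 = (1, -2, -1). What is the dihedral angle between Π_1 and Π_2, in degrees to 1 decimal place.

Π_2: n_1·r = n_1·H gives x - 2y - z = -12.
cos θ = |n₁·n₂| / (|n₁||n₂|) = |-9| / (√77 · √6).
θ = arccos(0.41872) ≈ 65.2°.

65.2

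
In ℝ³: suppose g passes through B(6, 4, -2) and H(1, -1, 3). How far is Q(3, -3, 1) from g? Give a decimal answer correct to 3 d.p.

3.266

A direction vector for g is H − B = (-5, -5, 5).
Taking (6, 4, -2) on g with direction v = (-5, -5, 5): w = Q − (6, 4, -2) = (-3, -7, 3), and w × v = (-20, 0, -20).
Distance = |w × v| / |v| = √800 / √75 ≈ 3.266.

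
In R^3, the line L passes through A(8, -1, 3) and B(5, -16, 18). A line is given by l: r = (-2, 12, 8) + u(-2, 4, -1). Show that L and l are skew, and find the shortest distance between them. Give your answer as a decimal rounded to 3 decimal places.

2.706

A direction vector for L is B − A = (-3, -15, 15).
Common perpendicular direction n = (-3, -15, 15) × (-2, 4, -1) = (-45, -33, -42).
With w = (-2, 12, 8) − (8, -1, 3) = (-10, 13, 5), w · n = -189.
Since n ≠ 0 the lines are not parallel, and w · n = -189 ≠ 0 so they do not intersect; hence they are skew.
Distance = |w · n| / |n| = |-189| / √4878 ≈ 2.706.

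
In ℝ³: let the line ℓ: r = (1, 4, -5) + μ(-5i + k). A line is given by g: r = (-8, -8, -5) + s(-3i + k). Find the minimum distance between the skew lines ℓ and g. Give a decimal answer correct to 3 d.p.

Common perpendicular direction n = (-5, 0, 1) × (-3, 0, 1) = (0, 2, 0).
With w = (-8, -8, -5) − (1, 4, -5) = (-9, -12, 0), w · n = -24.
Distance = |w · n| / |n| = |-24| / √4 ≈ 12.000.

12.000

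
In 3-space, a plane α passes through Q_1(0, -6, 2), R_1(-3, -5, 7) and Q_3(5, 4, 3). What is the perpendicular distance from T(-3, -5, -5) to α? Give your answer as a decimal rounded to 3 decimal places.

6.325

Q_1R_1 = (-3, 1, 5), Q_1Q_3 = (5, 10, 1); a normal to α is Q_1R_1 × Q_1Q_3 = (-49, 28, -35).
Using Q_1: α has equation -49x + 28y - 35z = -238.
n·T − d = (-49)·(-3) + (28)·(-5) + (-35)·(-5) − (-238) = 420; |n| = √4410.
Distance = |420| / √4410 = 420/√4410 ≈ 6.325.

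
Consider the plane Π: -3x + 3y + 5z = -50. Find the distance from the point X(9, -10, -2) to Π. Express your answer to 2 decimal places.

n·X − d = (-3)·(9) + (3)·(-10) + (5)·(-2) − (-50) = -17; |n| = √43.
Distance = |-17| / √43 = 17/√43 ≈ 2.59.

2.59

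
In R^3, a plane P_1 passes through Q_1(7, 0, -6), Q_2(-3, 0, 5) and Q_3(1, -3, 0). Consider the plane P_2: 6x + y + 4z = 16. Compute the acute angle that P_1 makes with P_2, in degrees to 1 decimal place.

17.8

Q_1Q_2 = (-10, 0, 11), Q_1Q_3 = (-6, -3, 6); a normal to P_1 is Q_1Q_2 × Q_1Q_3 = (33, -6, 30).
Using Q_1: P_1 has equation 33x - 6y + 30z = 51.
cos θ = |n₁·n₂| / (|n₁||n₂|) = |312| / (√2025 · √53).
θ = arccos(0.95237) ≈ 17.8°.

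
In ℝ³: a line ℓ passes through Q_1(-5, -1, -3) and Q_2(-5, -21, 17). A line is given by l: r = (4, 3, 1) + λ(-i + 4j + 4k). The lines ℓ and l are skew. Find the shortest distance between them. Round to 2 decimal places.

9.85

A direction vector for ℓ is Q_2 − Q_1 = (0, -20, 20).
Common perpendicular direction n = (0, -20, 20) × (-1, 4, 4) = (-160, -20, -20).
With w = (4, 3, 1) − (-5, -1, -3) = (9, 4, 4), w · n = -1600.
Distance = |w · n| / |n| = |-1600| / √26400 ≈ 9.85.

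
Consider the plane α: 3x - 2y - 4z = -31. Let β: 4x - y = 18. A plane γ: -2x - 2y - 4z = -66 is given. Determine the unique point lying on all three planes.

Solving the 3×3 linear system 3x - 2y - 4z = -31, 4x - y = 18, -2x - 2y - 4z = -66 (e.g. by elimination or Cramer's rule, determinant = 20) gives (7, 10, 8).

(7, 10, 8)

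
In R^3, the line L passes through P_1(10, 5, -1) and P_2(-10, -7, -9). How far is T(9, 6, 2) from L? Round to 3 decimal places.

3.253

A direction vector for L is P_2 − P_1 = (-20, -12, -8).
Taking (10, 5, -1) on L with direction v = (-20, -12, -8): w = T − (10, 5, -1) = (-1, 1, 3), and w × v = (28, -68, 32).
Distance = |w × v| / |v| = √6432 / √608 ≈ 3.253.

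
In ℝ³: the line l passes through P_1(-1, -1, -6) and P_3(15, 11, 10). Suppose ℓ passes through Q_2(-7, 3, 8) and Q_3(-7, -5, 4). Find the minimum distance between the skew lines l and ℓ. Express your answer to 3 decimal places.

A direction vector for l is P_3 − P_1 = (16, 12, 16).
A direction vector for ℓ is Q_3 − Q_2 = (0, -8, -4).
Common perpendicular direction n = (16, 12, 16) × (0, -8, -4) = (80, 64, -128).
With w = (-7, 3, 8) − (-1, -1, -6) = (-6, 4, 14), w · n = -2016.
Distance = |w · n| / |n| = |-2016| / √26880 ≈ 12.296.

12.296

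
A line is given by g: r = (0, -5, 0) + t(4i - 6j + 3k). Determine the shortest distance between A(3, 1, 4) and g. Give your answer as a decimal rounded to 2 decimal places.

7.66

Taking (0, -5, 0) on g with direction v = (4, -6, 3): w = A − (0, -5, 0) = (3, 6, 4), and w × v = (42, 7, -42).
Distance = |w × v| / |v| = √3577 / √61 ≈ 7.66.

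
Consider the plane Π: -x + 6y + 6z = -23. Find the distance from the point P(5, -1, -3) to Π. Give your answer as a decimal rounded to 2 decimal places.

n·P − d = (-1)·(5) + (6)·(-1) + (6)·(-3) − (-23) = -6; |n| = √73.
Distance = |-6| / √73 = 6/√73 ≈ 0.70.

0.70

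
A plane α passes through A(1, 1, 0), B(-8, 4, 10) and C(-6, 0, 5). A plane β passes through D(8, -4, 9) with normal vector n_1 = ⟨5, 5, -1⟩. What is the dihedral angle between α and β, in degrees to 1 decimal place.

AB = (-9, 3, 10), AC = (-7, -1, 5); a normal to α is AB × AC = (25, -25, 30).
Using A: α has equation 25x - 25y + 30z = 0.
β: n_1·r = n_1·D gives 5x + 5y - z = 11.
cos θ = |n₁·n₂| / (|n₁||n₂|) = |-30| / (√2150 · √51).
θ = arccos(0.09060) ≈ 84.8°.

84.8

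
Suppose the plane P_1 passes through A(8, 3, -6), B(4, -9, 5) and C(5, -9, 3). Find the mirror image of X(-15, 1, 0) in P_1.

AB = (-4, -12, 11), AC = (-3, -12, 9); a normal to P_1 is AB × AC = (24, 3, 12).
Using A: P_1 has equation 24x + 3y + 12z = 129.
λ = (n·X − d)/|n|² = (-357 − 129)/729 = -2/3.
Reflection = X − 2λn = (-15, 1, 0) − (-4/3)·(24, 3, 12) = (17, 5, 16).

(17, 5, 16)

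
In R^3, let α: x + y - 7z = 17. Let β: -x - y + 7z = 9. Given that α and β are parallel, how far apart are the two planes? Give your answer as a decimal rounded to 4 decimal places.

3.6407

Rescale β by 1/(-1): x + y - 7z = -9. Then distance = |17 − (-9)| / √51 ≈ 3.6407.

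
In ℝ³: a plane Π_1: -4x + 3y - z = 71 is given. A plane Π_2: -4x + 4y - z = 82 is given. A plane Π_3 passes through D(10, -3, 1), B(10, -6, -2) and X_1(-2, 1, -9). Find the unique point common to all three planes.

DB = (0, -3, -3), DX_1 = (-12, 4, -10); a normal to Π_3 is DB × DX_1 = (42, 36, -36).
Using D: Π_3 has equation 42x + 36y - 36z = 276.
Solving the 3×3 linear system -4x + 3y - z = 71, -4x + 4y - z = 82, 42x + 36y - 36z = 276 (e.g. by elimination or Cramer's rule, determinant = 186) gives (-8, 11, -6).

(-8, 11, -6)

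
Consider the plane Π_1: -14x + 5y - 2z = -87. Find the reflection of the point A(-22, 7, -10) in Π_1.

(34, -13, -2)

λ = (n·A − d)/|n|² = (363 − (-87))/225 = 2.
Reflection = A − 2λn = (-22, 7, -10) − 4·(-14, 5, -2) = (34, -13, -2).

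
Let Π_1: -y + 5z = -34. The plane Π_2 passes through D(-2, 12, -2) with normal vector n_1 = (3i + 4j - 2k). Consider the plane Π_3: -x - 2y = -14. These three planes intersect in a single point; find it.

(6, 4, -6)

Π_2: n_1·r = n_1·D gives 3x + 4y - 2z = 46.
Solving the 3×3 linear system -y + 5z = -34, 3x + 4y - 2z = 46, -x - 2y = -14 (e.g. by elimination or Cramer's rule, determinant = -12) gives (6, 4, -6).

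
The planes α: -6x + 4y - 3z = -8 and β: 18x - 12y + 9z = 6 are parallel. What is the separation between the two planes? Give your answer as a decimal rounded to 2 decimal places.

Rescale β by 1/(-3): -6x + 4y - 3z = -2. Then distance = |-8 − (-2)| / √61 ≈ 0.77.

0.77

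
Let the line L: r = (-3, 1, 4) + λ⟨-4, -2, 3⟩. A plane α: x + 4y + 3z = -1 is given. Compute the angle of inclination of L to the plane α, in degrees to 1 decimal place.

sin θ = |n·v| / (|n||v|) = |-3| / (√26 · √29) = 0.10925.
θ ≈ 6.3°.

6.3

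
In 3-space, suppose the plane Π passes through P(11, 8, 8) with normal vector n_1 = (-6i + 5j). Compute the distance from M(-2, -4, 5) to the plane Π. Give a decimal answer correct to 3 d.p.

2.305

Π: n_1·r = n_1·P gives -6x + 5y = -26.
n·M − d = (-6)·(-2) + (5)·(-4) + (0)·(5) − (-26) = 18; |n| = √61.
Distance = |18| / √61 = 18/√61 ≈ 2.305.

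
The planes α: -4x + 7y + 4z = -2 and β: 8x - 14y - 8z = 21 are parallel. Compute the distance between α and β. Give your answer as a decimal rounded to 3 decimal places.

Rescale β by 1/(-2): -4x + 7y + 4z = -21/2. Then distance = |-2 − (-21/2)| / √81 ≈ 0.944.

0.944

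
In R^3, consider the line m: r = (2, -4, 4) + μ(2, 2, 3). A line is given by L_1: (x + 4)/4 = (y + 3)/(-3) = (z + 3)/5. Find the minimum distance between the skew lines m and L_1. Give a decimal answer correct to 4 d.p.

L_1 has direction (4, -3, 5) through (-4, -3, -3).
Common perpendicular direction n = (2, 2, 3) × (4, -3, 5) = (19, 2, -14).
With w = (-4, -3, -3) − (2, -4, 4) = (-6, 1, -7), w · n = -14.
Distance = |w · n| / |n| = |-14| / √561 ≈ 0.5911.

0.5911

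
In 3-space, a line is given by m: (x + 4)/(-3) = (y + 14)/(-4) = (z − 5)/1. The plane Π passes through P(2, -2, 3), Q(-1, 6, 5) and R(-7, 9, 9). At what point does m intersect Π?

m has direction (-3, -4, 1) through (-4, -14, 5).
PQ = (-3, 8, 2), PR = (-9, 11, 6); a normal to Π is PQ × PR = (26, 0, 39).
Using P: Π has equation 26x + 39z = 169.
Substitute r = (-4, -14, 5) + t(-3, -4, 1) into the plane: 91 + (-39)t = 169, so t = -2.
Intersection: (-4, -14, 5) + (-2)·(-3, -4, 1) = (2, -6, 3).

(2, -6, 3)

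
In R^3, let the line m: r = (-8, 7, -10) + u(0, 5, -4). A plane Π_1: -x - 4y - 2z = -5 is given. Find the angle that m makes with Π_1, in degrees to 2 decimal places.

sin θ = |n·v| / (|n||v|) = |-12| / (√21 · √41) = 0.40896.
θ ≈ 24.14°.

24.14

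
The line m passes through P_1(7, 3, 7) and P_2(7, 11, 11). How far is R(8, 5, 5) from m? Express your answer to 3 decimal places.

2.864

A direction vector for m is P_2 − P_1 = (0, 8, 4).
Taking (7, 3, 7) on m with direction v = (0, 8, 4): w = R − (7, 3, 7) = (1, 2, -2), and w × v = (24, -4, 8).
Distance = |w × v| / |v| = √656 / √80 ≈ 2.864.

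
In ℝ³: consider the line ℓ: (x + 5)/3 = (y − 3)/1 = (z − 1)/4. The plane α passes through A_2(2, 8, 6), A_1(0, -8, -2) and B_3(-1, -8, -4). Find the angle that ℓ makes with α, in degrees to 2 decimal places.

ℓ has direction (3, 1, 4) through (-5, 3, 1).
A_2A_1 = (-2, -16, -8), A_2B_3 = (-3, -16, -10); a normal to α is A_2A_1 × A_2B_3 = (32, 4, -16).
Using A_2: α has equation 32x + 4y - 16z = 0.
sin θ = |n·v| / (|n||v|) = |36| / (√1296 · √26) = 0.19612.
θ ≈ 11.31°.

11.31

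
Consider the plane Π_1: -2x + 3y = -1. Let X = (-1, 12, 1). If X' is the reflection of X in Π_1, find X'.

(11, -6, 1)

λ = (n·X − d)/|n|² = (38 − (-1))/13 = 3.
Reflection = X − 2λn = (-1, 12, 1) − 6·(-2, 3, 0) = (11, -6, 1).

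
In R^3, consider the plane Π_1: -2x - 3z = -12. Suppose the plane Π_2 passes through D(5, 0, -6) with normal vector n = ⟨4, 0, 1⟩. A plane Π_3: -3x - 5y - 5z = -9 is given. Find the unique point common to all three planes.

(3, -2, 2)

Π_2: n·r = n·D gives 4x + z = 14.
Solving the 3×3 linear system -2x - 3z = -12, 4x + z = 14, -3x - 5y - 5z = -9 (e.g. by elimination or Cramer's rule, determinant = 50) gives (3, -2, 2).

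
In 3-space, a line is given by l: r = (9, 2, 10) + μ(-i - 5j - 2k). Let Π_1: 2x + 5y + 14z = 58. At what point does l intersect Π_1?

(7, -8, 6)

Substitute r = (9, 2, 10) + t(-1, -5, -2) into the plane: 168 + (-55)t = 58, so t = 2.
Intersection: (9, 2, 10) + 2·(-1, -5, -2) = (7, -8, 6).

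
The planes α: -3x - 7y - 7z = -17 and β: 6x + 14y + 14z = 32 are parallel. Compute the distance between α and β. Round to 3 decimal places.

Rescale β by 1/(-2): -3x - 7y - 7z = -16. Then distance = |-17 − (-16)| / √107 ≈ 0.097.

0.097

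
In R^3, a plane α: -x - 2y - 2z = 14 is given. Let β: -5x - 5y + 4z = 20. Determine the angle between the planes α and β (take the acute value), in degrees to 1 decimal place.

cos θ = |n₁·n₂| / (|n₁||n₂|) = |7| / (√9 · √66).
θ = arccos(0.28721) ≈ 73.3°.

73.3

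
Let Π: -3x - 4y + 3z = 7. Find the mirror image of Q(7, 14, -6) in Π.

λ = (n·Q − d)/|n|² = (-95 − 7)/34 = -3.
Reflection = Q − 2λn = (7, 14, -6) − (-6)·(-3, -4, 3) = (-11, -10, 12).

(-11, -10, 12)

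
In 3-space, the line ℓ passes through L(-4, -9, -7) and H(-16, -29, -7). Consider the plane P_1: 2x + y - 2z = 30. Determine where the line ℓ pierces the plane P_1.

(5, 6, -7)

A direction vector for ℓ is H − L = (-12, -20, 0).
Substitute r = (-4, -9, -7) + t(-12, -20, 0) into the plane: -3 + (-44)t = 30, so t = -3/4.
Intersection: (-4, -9, -7) + (-3/4)·(-12, -20, 0) = (5, 6, -7).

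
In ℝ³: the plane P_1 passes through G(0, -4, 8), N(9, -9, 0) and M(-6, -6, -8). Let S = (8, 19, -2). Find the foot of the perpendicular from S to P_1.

(0, -5, 4)

GN = (9, -5, -8), GM = (-6, -2, -16); a normal to P_1 is GN × GM = (64, 192, -48).
Using G: P_1 has equation 64x + 192y - 48z = -1152.
Foot = S − λn with λ = (n·S − d)/|n|² = (4256 − (-1152))/43264 = 1/8.
Foot = (8, 19, -2) − (1/8)·(64, 192, -48) = (0, -5, 4).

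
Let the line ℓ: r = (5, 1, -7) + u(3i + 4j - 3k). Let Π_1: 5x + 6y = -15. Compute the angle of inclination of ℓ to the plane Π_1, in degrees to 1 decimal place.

58.9

sin θ = |n·v| / (|n||v|) = |39| / (√61 · √34) = 0.85637.
θ ≈ 58.9°.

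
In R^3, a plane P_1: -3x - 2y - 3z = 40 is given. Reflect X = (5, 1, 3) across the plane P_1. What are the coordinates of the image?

(-13, -11, -15)

λ = (n·X − d)/|n|² = (-26 − 40)/22 = -3.
Reflection = X − 2λn = (5, 1, 3) − (-6)·(-3, -2, -3) = (-13, -11, -15).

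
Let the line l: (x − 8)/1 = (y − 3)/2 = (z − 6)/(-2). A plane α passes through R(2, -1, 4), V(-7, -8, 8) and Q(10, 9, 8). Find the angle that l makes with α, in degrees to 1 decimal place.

l has direction (1, 2, -2) through (8, 3, 6).
RV = (-9, -7, 4), RQ = (8, 10, 4); a normal to α is RV × RQ = (-68, 68, -34).
Using R: α has equation -68x + 68y - 34z = -340.
sin θ = |n·v| / (|n||v|) = |136| / (√10404 · √9) = 0.44444.
θ ≈ 26.4°.

26.4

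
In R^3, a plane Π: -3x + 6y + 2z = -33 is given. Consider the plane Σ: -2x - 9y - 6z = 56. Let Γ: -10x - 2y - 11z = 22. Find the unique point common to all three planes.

(-1, -6, 0)

Solving the 3×3 linear system -3x + 6y + 2z = -33, -2x - 9y - 6z = 56, -10x - 2y - 11z = 22 (e.g. by elimination or Cramer's rule, determinant = -205) gives (-1, -6, 0).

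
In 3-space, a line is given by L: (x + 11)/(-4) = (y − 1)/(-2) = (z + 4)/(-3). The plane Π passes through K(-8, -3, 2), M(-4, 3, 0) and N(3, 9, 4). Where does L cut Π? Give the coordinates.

L has direction (-4, -2, -3) through (-11, 1, -4).
KM = (4, 6, -2), KN = (11, 12, 2); a normal to Π is KM × KN = (36, -30, -18).
Using K: Π has equation 36x - 30y - 18z = -234.
Substitute r = (-11, 1, -4) + t(-4, -2, -3) into the plane: -354 + (-30)t = -234, so t = -4.
Intersection: (-11, 1, -4) + (-4)·(-4, -2, -3) = (5, 9, 8).

(5, 9, 8)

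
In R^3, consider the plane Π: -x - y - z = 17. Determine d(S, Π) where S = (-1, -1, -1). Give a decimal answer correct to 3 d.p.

8.083

n·S − d = (-1)·(-1) + (-1)·(-1) + (-1)·(-1) − 17 = -14; |n| = √3.
Distance = |-14| / √3 = 14/√3 ≈ 8.083.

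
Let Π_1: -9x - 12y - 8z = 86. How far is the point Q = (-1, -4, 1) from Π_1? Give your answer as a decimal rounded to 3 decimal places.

n·Q − d = (-9)·(-1) + (-12)·(-4) + (-8)·(1) − 86 = -37; |n| = √289.
Distance = |-37| / √289 = 37/√289 ≈ 2.176.

2.176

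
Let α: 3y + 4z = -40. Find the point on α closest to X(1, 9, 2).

(1, 0, -10)

Foot = X − λn with λ = (n·X − d)/|n|² = (35 − (-40))/25 = 3.
Foot = (1, 9, 2) − 3·(0, 3, 4) = (1, 0, -10).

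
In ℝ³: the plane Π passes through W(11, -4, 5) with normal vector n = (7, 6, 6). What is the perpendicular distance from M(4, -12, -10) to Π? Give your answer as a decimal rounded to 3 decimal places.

Π: n·r = n·W gives 7x + 6y + 6z = 83.
n·M − d = (7)·(4) + (6)·(-12) + (6)·(-10) − 83 = -187; |n| = √121.
Distance = |-187| / √121 = 187/√121 ≈ 17.000.

17.000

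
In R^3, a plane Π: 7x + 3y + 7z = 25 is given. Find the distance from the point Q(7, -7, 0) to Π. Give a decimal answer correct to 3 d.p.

0.290

n·Q − d = (7)·(7) + (3)·(-7) + (7)·(0) − 25 = 3; |n| = √107.
Distance = |3| / √107 = 3/√107 ≈ 0.290.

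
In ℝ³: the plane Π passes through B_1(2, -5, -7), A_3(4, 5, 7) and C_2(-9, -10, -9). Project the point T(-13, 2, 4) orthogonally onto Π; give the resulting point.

B_1A_3 = (2, 10, 14), B_1C_2 = (-11, -5, -2); a normal to Π is B_1A_3 × B_1C_2 = (50, -150, 100).
Using B_1: Π has equation 50x - 150y + 100z = 150.
Foot = T − λn with λ = (n·T − d)/|n|² = (-550 − 150)/35000 = -1/50.
Foot = (-13, 2, 4) − (-1/50)·(50, -150, 100) = (-12, -1, 6).

(-12, -1, 6)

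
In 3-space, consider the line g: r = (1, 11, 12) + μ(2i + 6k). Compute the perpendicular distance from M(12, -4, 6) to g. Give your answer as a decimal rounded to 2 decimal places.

Taking (1, 11, 12) on g with direction v = (2, 0, 6): w = M − (1, 11, 12) = (11, -15, -6), and w × v = (-90, -78, 30).
Distance = |w × v| / |v| = √15084 / √40 ≈ 19.42.

19.42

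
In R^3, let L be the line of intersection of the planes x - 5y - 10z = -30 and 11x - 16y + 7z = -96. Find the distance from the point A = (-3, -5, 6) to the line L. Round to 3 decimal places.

9.093

Direction of L: (1, -5, -10) × (11, -16, 7) = (-195, -117, 39).
A point on L: solving the two plane equations with x = -5 gives (-5, 3, 1).
Taking (-5, 3, 1) on L with direction v = (-195, -117, 39): w = A − (-5, 3, 1) = (2, -8, 5), and w × v = (273, -1053, -1794).
Distance = |w × v| / |v| = √4401774 / √53235 ≈ 9.093.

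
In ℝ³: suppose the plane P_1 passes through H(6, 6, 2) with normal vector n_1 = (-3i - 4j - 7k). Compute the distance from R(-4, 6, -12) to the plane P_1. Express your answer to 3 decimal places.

P_1: n_1·r = n_1·H gives -3x - 4y - 7z = -56.
n·R − d = (-3)·(-4) + (-4)·(6) + (-7)·(-12) − (-56) = 128; |n| = √74.
Distance = |128| / √74 = 128/√74 ≈ 14.880.

14.880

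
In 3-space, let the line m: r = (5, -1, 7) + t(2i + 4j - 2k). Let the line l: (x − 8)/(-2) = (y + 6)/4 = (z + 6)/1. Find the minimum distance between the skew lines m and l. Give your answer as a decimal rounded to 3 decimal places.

9.055

l has direction (-2, 4, 1) through (8, -6, -6).
Common perpendicular direction n = (2, 4, -2) × (-2, 4, 1) = (12, 2, 16).
With w = (8, -6, -6) − (5, -1, 7) = (3, -5, -13), w · n = -182.
Distance = |w · n| / |n| = |-182| / √404 ≈ 9.055.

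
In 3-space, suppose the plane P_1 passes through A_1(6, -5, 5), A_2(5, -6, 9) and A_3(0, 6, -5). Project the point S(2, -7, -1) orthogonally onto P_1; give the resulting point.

A_1A_2 = (-1, -1, 4), A_1A_3 = (-6, 11, -10); a normal to P_1 is A_1A_2 × A_1A_3 = (-34, -34, -17).
Using A_1: P_1 has equation -34x - 34y - 17z = -119.
Foot = S − λn with λ = (n·S − d)/|n|² = (187 − (-119))/2601 = 2/17.
Foot = (2, -7, -1) − (2/17)·(-34, -34, -17) = (6, -3, 1).

(6, -3, 1)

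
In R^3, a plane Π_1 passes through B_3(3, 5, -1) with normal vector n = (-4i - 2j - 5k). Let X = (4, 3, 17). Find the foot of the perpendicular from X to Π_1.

(-4, -1, 7)

Π_1: n·r = n·B_3 gives -4x - 2y - 5z = -17.
Foot = X − λn with λ = (n·X − d)/|n|² = (-107 − (-17))/45 = -2.
Foot = (4, 3, 17) − (-2)·(-4, -2, -5) = (-4, -1, 7).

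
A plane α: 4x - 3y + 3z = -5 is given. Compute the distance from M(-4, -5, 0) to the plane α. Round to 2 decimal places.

n·M − d = (4)·(-4) + (-3)·(-5) + (3)·(0) − (-5) = 4; |n| = √34.
Distance = |4| / √34 = 4/√34 ≈ 0.69.

0.69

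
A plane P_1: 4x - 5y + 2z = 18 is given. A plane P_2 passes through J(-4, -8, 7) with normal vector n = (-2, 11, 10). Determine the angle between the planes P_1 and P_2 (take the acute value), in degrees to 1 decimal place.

64.7

P_2: n·r = n·J gives -2x + 11y + 10z = -10.
cos θ = |n₁·n₂| / (|n₁||n₂|) = |-43| / (√45 · √225).
θ = arccos(0.42734) ≈ 64.7°.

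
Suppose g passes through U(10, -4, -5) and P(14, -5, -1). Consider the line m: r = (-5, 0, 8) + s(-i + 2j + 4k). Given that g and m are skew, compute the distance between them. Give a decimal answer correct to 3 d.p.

7.843

A direction vector for g is P − U = (4, -1, 4).
Common perpendicular direction n = (4, -1, 4) × (-1, 2, 4) = (-12, -20, 7).
With w = (-5, 0, 8) − (10, -4, -5) = (-15, 4, 13), w · n = 191.
Distance = |w · n| / |n| = |191| / √593 ≈ 7.843.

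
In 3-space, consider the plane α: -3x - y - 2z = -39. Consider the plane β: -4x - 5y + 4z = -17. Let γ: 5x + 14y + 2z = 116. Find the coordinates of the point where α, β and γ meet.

Solving the 3×3 linear system -3x - y - 2z = -39, -4x - 5y + 4z = -17, 5x + 14y + 2z = 116 (e.g. by elimination or Cramer's rule, determinant = 232) gives (6, 5, 8).

(6, 5, 8)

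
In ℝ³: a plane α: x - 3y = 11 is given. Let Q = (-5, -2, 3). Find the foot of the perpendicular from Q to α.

(-4, -5, 3)

Foot = Q − λn with λ = (n·Q − d)/|n|² = (1 − 11)/10 = -1.
Foot = (-5, -2, 3) − (-1)·(1, -3, 0) = (-4, -5, 3).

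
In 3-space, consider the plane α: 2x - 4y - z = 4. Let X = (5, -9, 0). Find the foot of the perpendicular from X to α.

Foot = X − λn with λ = (n·X − d)/|n|² = (46 − 4)/21 = 2.
Foot = (5, -9, 0) − 2·(2, -4, -1) = (1, -1, 2).

(1, -1, 2)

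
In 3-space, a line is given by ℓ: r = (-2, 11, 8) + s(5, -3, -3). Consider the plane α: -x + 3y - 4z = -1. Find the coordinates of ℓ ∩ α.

Substitute r = (-2, 11, 8) + t(5, -3, -3) into the plane: 3 + (-2)t = -1, so t = 2.
Intersection: (-2, 11, 8) + 2·(5, -3, -3) = (8, 5, 2).

(8, 5, 2)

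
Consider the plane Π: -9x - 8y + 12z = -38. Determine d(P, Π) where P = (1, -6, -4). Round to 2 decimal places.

n·P − d = (-9)·(1) + (-8)·(-6) + (12)·(-4) − (-38) = 29; |n| = √289.
Distance = |29| / √289 = 29/√289 ≈ 1.71.

1.71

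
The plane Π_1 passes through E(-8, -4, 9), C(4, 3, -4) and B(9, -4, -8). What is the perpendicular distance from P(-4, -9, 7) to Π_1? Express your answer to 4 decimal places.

EC = (12, 7, -13), EB = (17, 0, -17); a normal to Π_1 is EC × EB = (-119, -17, -119).
Using E: Π_1 has equation -119x - 17y - 119z = -51.
n·P − d = (-119)·(-4) + (-17)·(-9) + (-119)·(7) − (-51) = -153; |n| = √28611.
Distance = |-153| / √28611 = 153/√28611 ≈ 0.9045.

0.9045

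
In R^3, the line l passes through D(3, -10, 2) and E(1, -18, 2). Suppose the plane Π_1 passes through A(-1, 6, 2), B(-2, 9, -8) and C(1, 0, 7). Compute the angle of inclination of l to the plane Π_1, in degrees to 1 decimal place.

32.5

A direction vector for l is E − D = (-2, -8, 0).
AB = (-1, 3, -10), AC = (2, -6, 5); a normal to Π_1 is AB × AC = (-45, -15, 0).
Using A: Π_1 has equation -45x - 15y = -45.
sin θ = |n·v| / (|n||v|) = |210| / (√2250 · √68) = 0.53688.
θ ≈ 32.5°.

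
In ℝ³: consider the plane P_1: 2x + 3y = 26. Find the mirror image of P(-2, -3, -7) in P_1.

(10, 15, -7)

λ = (n·P − d)/|n|² = (-13 − 26)/13 = -3.
Reflection = P − 2λn = (-2, -3, -7) − (-6)·(2, 3, 0) = (10, 15, -7).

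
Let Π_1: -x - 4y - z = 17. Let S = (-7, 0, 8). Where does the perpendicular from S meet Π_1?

(-8, -4, 7)

Foot = S − λn with λ = (n·S − d)/|n|² = (-1 − 17)/18 = -1.
Foot = (-7, 0, 8) − (-1)·(-1, -4, -1) = (-8, -4, 7).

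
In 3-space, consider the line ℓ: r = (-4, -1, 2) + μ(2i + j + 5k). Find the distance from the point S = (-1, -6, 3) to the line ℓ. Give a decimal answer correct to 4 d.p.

5.8138

Taking (-4, -1, 2) on ℓ with direction v = (2, 1, 5): w = S − (-4, -1, 2) = (3, -5, 1), and w × v = (-26, -13, 13).
Distance = |w × v| / |v| = √1014 / √30 ≈ 5.8138.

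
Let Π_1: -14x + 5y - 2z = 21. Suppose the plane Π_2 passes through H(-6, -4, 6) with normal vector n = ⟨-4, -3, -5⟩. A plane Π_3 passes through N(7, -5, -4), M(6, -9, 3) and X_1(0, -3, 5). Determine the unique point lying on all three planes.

(0, 3, -3)

Π_2: n·r = n·H gives -4x - 3y - 5z = 6.
NM = (-1, -4, 7), NX_1 = (-7, 2, 9); a normal to Π_3 is NM × NX_1 = (-50, -40, -30).
Using N: Π_3 has equation -50x - 40y - 30z = -30.
Solving the 3×3 linear system -14x + 5y - 2z = 21, -4x - 3y - 5z = 6, -50x - 40y - 30z = -30 (e.g. by elimination or Cramer's rule, determinant = 2170) gives (0, 3, -3).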